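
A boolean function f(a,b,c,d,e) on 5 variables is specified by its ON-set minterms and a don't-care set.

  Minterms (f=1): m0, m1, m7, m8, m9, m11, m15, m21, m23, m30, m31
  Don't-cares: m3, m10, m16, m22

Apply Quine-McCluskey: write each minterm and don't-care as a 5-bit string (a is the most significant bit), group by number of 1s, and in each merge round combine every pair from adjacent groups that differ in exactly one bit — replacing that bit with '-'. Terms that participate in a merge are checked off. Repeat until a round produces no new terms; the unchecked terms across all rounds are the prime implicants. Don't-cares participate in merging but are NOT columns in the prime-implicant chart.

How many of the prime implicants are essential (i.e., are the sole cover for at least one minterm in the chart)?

2

size-2^0 implicants → 00000(✓)  00001(✓)  00011(✓)  00111(✓)  01000(✓)  01001(✓)  01010(✓)  01011(✓)  01111(✓)  10000(✓)  10101(✓)  10110(✓)  10111(✓)  11110(✓)  11111(✓)
size-2^1 implicants → -0000  -0111(✓)  -1111(✓)  0-000(✓)  0-001(✓)  0-011(✓)  0-111(✓)  00-11(✓)  000-1(✓)  0000-(✓)  01-11(✓)  010-0(✓)  010-1(✓)  0100-(✓)  0101-(✓)  1-110(✓)  1-111(✓)  101-1  1011-(✓)  1111-(✓)
size-2^2 implicants → --111  0--11  0-0-1  0-00-  010--  1-11-
Unchecked terms (primes): --111, -0000, 0--11, 0-0-1, 0-00-, 010--, 1-11-, 101-1
Minterm coverage:
  m0 ⊆ -0000,0-00-
  m1 ⊆ 0-0-1,0-00-
  m7 ⊆ --111,0--11
  m8 ⊆ 0-00-,010--
  m9 ⊆ 0-0-1,0-00-,010--
  m11 ⊆ 0--11,0-0-1,010--
  m15 ⊆ --111,0--11
  m21 ⊆ 101-1 [E]
  m23 ⊆ --111,1-11-,101-1
  m30 ⊆ 1-11- [E]
  m31 ⊆ --111,1-11-
E = {1-11-, 101-1}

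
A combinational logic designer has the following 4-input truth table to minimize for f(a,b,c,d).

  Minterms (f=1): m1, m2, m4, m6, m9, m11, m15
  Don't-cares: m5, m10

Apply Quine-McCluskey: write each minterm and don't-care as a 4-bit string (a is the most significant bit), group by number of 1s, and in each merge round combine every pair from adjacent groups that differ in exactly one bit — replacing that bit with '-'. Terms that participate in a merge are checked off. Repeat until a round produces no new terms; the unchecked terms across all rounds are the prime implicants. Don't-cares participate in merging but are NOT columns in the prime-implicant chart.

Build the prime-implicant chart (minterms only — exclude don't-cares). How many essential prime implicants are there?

1

Round 0: 0001✓ 0010✓ 0100✓ 0101✓ 0110✓ 1001✓ 1010✓ 1011✓ 1111✓
Round 1: -001 -010 0-01 0-10 01-0 010- 1-11 10-1 101-
PIs = {-001, -010, 0-01, 0-10, 01-0, 010-, 1-11, 10-1, 101-}
Coverage chart:
  m1: -001,0-01
  m2: -010,0-10
  m4: 01-0,010-
  m6: 0-10,01-0
  m9: -001,10-1
  m11: 1-11,10-1,101-
  m15: 1-11 ←essential
Essential: 1-11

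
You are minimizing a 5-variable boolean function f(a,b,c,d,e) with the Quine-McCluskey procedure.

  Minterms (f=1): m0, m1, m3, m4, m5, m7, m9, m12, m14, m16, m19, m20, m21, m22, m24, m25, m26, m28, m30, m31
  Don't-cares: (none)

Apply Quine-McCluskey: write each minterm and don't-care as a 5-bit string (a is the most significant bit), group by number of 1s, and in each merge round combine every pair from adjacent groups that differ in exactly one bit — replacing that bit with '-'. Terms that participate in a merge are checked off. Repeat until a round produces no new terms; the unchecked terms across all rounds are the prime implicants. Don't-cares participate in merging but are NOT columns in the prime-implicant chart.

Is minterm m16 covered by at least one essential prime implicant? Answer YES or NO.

NO

[col 0] 00000*, 00001*, 00011*, 00100*, 00101*, 00111*, 01001*, 01100*, 01110*, 10000*, 10011*, 10100*, 10101*, 10110*, 11000*, 11001*, 11010*, 11100*, 11110*, 11111*
[col 1] -0000*, -0011, -0100*, -0101*, -1001, -1100*, -1110*, 0-001, 0-100*, 00-00*, 00-01*, 00-11*, 000-1*, 0000-*, 001-1*, 0010-*, 011-0*, 1-000*, 1-100*, 1-110*, 10-00*, 101-0*, 1010-*, 11-00*, 11-10*, 110-0*, 1100-, 111-0*, 1111-
[col 2] --100, -0-00, -010-, -11-0, 00--1, 00-0-, 1--00, 1-1-0, 11--0
Prime implicants: --100, -0-00, -0011, -010-, -1001, -11-0, 0-001, 00--1, 00-0-, 1--00, 1-1-0, 11--0, 1100-, 1111-
PI chart (minterm → PIs covering it):
  0 | -0-00,00-0-
  1 | 0-001,00--1,00-0-
  3 | -0011,00--1
  4 | --100,-0-00,-010-,00-0-
  5 | -010-,00--1,00-0-
  7 | 00--1  (sole → essential)
  9 | -1001,0-001
  12 | --100,-11-0
  14 | -11-0  (sole → essential)
  16 | -0-00,1--00
  19 | -0011  (sole → essential)
  20 | --100,-0-00,-010-,1--00,1-1-0
  21 | -010-  (sole → essential)
  22 | 1-1-0  (sole → essential)
  24 | 1--00,11--0,1100-
  25 | -1001,1100-
  26 | 11--0  (sole → essential)
  28 | --100,-11-0,1--00,1-1-0,11--0
  30 | -11-0,1-1-0,11--0,1111-
  31 | 1111-  (sole → essential)
Essential prime implicants: -0011, -010-, -11-0, 00--1, 1-1-0, 11--0, 1111-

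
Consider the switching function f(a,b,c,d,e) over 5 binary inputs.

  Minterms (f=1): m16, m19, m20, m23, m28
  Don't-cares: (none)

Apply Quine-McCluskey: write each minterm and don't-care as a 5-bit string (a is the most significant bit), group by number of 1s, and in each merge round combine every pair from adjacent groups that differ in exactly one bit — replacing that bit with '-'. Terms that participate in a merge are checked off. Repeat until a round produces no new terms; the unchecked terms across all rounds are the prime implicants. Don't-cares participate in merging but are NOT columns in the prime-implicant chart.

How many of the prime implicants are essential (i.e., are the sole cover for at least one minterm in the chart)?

[col 0] 10000*, 10011*, 10100*, 10111*, 11100*
[col 1] 1-100, 10-00, 10-11
Prime implicants: 1-100, 10-00, 10-11
PI chart (minterm → PIs covering it):
  16 | 10-00  (sole → essential)
  19 | 10-11  (sole → essential)
  20 | 1-100,10-00
  23 | 10-11  (sole → essential)
  28 | 1-100  (sole → essential)
Essential prime implicants: 1-100, 10-00, 10-11

3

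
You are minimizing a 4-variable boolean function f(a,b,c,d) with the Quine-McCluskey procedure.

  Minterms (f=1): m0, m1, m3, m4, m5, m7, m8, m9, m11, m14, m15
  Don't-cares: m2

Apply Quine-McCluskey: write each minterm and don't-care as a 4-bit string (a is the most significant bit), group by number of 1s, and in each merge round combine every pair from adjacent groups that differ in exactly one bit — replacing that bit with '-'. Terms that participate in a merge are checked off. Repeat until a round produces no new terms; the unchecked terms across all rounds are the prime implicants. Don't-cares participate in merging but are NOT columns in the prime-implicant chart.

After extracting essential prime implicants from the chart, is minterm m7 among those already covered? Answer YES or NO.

size-2^0 implicants → 0000(✓)  0001(✓)  0010(✓)  0011(✓)  0100(✓)  0101(✓)  0111(✓)  1000(✓)  1001(✓)  1011(✓)  1110(✓)  1111(✓)
size-2^1 implicants → -000(✓)  -001(✓)  -011(✓)  -111(✓)  0-00(✓)  0-01(✓)  0-11(✓)  00-0(✓)  00-1(✓)  000-(✓)  001-(✓)  01-1(✓)  010-(✓)  1-11(✓)  10-1(✓)  100-(✓)  111-
size-2^2 implicants → --11  -0-1  -00-  0--1  0-0-  00--
Unchecked terms (primes): --11, -0-1, -00-, 0--1, 0-0-, 00--, 111-
Minterm coverage:
  m0 ⊆ -00-,0-0-,00--
  m1 ⊆ -0-1,-00-,0--1,0-0-,00--
  m3 ⊆ --11,-0-1,0--1,00--
  m4 ⊆ 0-0- [E]
  m5 ⊆ 0--1,0-0-
  m7 ⊆ --11,0--1
  m8 ⊆ -00- [E]
  m9 ⊆ -0-1,-00-
  m11 ⊆ --11,-0-1
  m14 ⊆ 111- [E]
  m15 ⊆ --11,111-
E = {-00-, 0-0-, 111-}

NO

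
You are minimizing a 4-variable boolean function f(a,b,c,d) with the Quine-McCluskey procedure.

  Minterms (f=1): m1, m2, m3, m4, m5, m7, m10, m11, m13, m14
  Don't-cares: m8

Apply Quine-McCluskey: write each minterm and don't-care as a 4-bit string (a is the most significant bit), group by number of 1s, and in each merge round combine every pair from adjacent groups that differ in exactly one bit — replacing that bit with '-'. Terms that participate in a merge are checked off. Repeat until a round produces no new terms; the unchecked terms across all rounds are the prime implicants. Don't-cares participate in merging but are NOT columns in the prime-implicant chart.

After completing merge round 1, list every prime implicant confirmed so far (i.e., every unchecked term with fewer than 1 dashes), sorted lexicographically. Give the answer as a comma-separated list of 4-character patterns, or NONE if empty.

NONE

Round 0: 0001✓ 0010✓ 0011✓ 0100✓ 0101✓ 0111✓ 1000✓ 1010✓ 1011✓ 1101✓ 1110✓
Round 1: -010✓ -011✓ -101 0-01✓ 0-11✓ 00-1✓ 001-✓ 01-1✓ 010- 1-10 10-0 101-✓
Round 2: -01- 0--1
PIs = {-01-, -101, 0--1, 010-, 1-10, 10-0}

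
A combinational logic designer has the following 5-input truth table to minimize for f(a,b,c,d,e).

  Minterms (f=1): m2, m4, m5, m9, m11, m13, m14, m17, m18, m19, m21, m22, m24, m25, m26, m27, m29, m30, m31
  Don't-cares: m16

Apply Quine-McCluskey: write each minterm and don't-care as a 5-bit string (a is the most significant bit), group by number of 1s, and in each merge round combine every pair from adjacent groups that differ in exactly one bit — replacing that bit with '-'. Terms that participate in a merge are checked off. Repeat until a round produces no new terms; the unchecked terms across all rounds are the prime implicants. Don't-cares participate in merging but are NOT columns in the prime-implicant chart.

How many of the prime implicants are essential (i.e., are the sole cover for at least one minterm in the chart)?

size-2^0 implicants → 00010(✓)  00100(✓)  00101(✓)  01001(✓)  01011(✓)  01101(✓)  01110(✓)  10000(✓)  10001(✓)  10010(✓)  10011(✓)  10101(✓)  10110(✓)  11000(✓)  11001(✓)  11010(✓)  11011(✓)  11101(✓)  11110(✓)  11111(✓)
size-2^1 implicants → -0010  -0101(✓)  -1001(✓)  -1011(✓)  -1101(✓)  -1110  0-101(✓)  0010-  01-01(✓)  010-1(✓)  1-000(✓)  1-001(✓)  1-010(✓)  1-011(✓)  1-101(✓)  1-110(✓)  10-01(✓)  10-10(✓)  100-0(✓)  100-1(✓)  1000-(✓)  1001-(✓)  11-01(✓)  11-10(✓)  11-11(✓)  110-0(✓)  110-1(✓)  1100-(✓)  1101-(✓)  111-1(✓)  1111-(✓)
size-2^2 implicants → --101  -1-01  -10-1  1--01  1--10  1-0-0(✓)  1-0-1(✓)  1-00-(✓)  1-01-(✓)  100--(✓)  11--1  11-1-  110--(✓)
size-2^3 implicants → 1-0--
Unchecked terms (primes): --101, -0010, -1-01, -10-1, -1110, 0010-, 1--01, 1--10, 1-0--, 11--1, 11-1-
Minterm coverage:
  m2 ⊆ -0010 [E]
  m4 ⊆ 0010- [E]
  m5 ⊆ --101,0010-
  m9 ⊆ -1-01,-10-1
  m11 ⊆ -10-1 [E]
  m13 ⊆ --101,-1-01
  m14 ⊆ -1110 [E]
  m17 ⊆ 1--01,1-0--
  m18 ⊆ -0010,1--10,1-0--
  m19 ⊆ 1-0-- [E]
  m21 ⊆ --101,1--01
  m22 ⊆ 1--10 [E]
  m24 ⊆ 1-0-- [E]
  m25 ⊆ -1-01,-10-1,1--01,1-0--,11--1
  m26 ⊆ 1--10,1-0--,11-1-
  m27 ⊆ -10-1,1-0--,11--1,11-1-
  m29 ⊆ --101,-1-01,1--01,11--1
  m30 ⊆ -1110,1--10,11-1-
  m31 ⊆ 11--1,11-1-
E = {-0010, -10-1, -1110, 0010-, 1--10, 1-0--}

6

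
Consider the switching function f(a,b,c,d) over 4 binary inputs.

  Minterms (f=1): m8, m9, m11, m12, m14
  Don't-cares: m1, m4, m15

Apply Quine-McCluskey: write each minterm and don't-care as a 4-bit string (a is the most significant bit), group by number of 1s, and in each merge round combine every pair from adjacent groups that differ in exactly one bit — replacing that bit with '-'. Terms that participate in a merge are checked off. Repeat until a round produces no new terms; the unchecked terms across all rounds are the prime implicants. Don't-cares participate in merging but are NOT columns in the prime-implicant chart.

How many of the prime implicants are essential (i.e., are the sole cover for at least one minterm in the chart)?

0

Round 0: 0001✓ 0100✓ 1000✓ 1001✓ 1011✓ 1100✓ 1110✓ 1111✓
Round 1: -001 -100 1-00 1-11 10-1 100- 11-0 111-
PIs = {-001, -100, 1-00, 1-11, 10-1, 100-, 11-0, 111-}
Coverage chart:
  m8: 1-00,100-
  m9: -001,10-1,100-
  m11: 1-11,10-1
  m12: -100,1-00,11-0
  m14: 11-0,111-
(no essential prime implicants)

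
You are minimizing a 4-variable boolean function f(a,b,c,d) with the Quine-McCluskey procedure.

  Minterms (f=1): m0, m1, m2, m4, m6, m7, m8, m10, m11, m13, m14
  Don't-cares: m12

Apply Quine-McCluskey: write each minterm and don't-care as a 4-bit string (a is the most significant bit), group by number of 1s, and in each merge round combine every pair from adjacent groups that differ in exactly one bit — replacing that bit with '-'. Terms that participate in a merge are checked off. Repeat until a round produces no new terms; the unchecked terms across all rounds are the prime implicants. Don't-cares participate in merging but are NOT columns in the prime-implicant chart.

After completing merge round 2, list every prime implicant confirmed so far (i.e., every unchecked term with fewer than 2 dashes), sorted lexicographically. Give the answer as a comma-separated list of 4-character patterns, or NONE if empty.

000-, 011-, 101-, 110-

Round 0: 0000✓ 0001✓ 0010✓ 0100✓ 0110✓ 0111✓ 1000✓ 1010✓ 1011✓ 1100✓ 1101✓ 1110✓
Round 1: -000✓ -010✓ -100✓ -110✓ 0-00✓ 0-10✓ 00-0✓ 000- 01-0✓ 011- 1-00✓ 1-10✓ 10-0✓ 101- 11-0✓ 110-
Round 2: --00✓ --10✓ -0-0✓ -1-0✓ 0--0✓ 1--0✓
Round 3: ---0
PIs = {---0, 000-, 011-, 101-, 110-}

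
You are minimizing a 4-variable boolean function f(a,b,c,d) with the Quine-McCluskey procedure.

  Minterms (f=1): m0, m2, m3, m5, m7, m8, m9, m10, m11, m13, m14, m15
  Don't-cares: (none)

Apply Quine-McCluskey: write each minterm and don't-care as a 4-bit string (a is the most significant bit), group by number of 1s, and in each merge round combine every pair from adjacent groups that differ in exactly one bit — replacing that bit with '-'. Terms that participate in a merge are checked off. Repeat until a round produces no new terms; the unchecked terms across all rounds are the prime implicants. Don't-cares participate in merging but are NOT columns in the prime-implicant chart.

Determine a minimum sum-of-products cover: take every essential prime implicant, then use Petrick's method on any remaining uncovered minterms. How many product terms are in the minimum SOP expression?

[col 0] 0000*, 0010*, 0011*, 0101*, 0111*, 1000*, 1001*, 1010*, 1011*, 1101*, 1110*, 1111*
[col 1] -000*, -010*, -011*, -101*, -111*, 0-11*, 00-0*, 001-*, 01-1*, 1-01*, 1-10*, 1-11*, 10-0*, 10-1*, 100-*, 101-*, 11-1*, 111-*
[col 2] --11, -0-0, -01-, -1-1, 1--1, 1-1-, 10--
Prime implicants: --11, -0-0, -01-, -1-1, 1--1, 1-1-, 10--
PI chart (minterm → PIs covering it):
  0 | -0-0  (sole → essential)
  2 | -0-0,-01-
  3 | --11,-01-
  5 | -1-1  (sole → essential)
  7 | --11,-1-1
  8 | -0-0,10--
  9 | 1--1,10--
  10 | -0-0,-01-,1-1-,10--
  11 | --11,-01-,1--1,1-1-,10--
  13 | -1-1,1--1
  14 | 1-1-  (sole → essential)
  15 | --11,-1-1,1--1,1-1-
Essential prime implicants: -0-0, -1-1, 1-1-
Petrick residual → --11, 1--1
Minimum SOP uses 5 PIs: cd + b'd' + bd + ad + ac

5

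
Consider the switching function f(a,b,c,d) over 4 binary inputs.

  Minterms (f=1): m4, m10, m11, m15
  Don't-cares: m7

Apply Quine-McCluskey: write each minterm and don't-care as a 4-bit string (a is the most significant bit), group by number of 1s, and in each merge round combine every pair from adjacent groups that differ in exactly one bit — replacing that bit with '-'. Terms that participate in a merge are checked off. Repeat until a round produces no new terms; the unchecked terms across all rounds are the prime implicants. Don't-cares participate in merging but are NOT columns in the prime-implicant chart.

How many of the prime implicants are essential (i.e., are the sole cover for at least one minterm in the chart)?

2

size-2^0 implicants → 0100  0111(✓)  1010(✓)  1011(✓)  1111(✓)
size-2^1 implicants → -111  1-11  101-
Unchecked terms (primes): -111, 0100, 1-11, 101-
Minterm coverage:
  m4 ⊆ 0100 [E]
  m10 ⊆ 101- [E]
  m11 ⊆ 1-11,101-
  m15 ⊆ -111,1-11
E = {0100, 101-}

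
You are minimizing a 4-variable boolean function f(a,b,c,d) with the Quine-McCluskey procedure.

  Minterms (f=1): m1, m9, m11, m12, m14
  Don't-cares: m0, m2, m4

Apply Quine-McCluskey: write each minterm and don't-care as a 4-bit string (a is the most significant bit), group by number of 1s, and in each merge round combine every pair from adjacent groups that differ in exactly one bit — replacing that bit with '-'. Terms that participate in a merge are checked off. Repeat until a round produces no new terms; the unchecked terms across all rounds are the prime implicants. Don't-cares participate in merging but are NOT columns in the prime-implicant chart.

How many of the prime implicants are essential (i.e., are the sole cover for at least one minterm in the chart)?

size-2^0 implicants → 0000(✓)  0001(✓)  0010(✓)  0100(✓)  1001(✓)  1011(✓)  1100(✓)  1110(✓)
size-2^1 implicants → -001  -100  0-00  00-0  000-  10-1  11-0
Unchecked terms (primes): -001, -100, 0-00, 00-0, 000-, 10-1, 11-0
Minterm coverage:
  m1 ⊆ -001,000-
  m9 ⊆ -001,10-1
  m11 ⊆ 10-1 [E]
  m12 ⊆ -100,11-0
  m14 ⊆ 11-0 [E]
E = {10-1, 11-0}

2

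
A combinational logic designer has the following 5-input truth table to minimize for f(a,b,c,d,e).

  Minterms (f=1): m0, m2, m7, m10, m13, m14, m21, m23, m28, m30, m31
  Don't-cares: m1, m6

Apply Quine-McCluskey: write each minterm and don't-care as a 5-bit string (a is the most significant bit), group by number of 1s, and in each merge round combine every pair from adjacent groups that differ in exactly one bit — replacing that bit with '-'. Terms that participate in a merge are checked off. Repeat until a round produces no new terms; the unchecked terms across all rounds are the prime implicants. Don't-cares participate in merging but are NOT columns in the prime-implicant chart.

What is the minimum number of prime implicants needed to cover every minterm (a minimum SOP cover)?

7

size-2^0 implicants → 00000(✓)  00001(✓)  00010(✓)  00110(✓)  00111(✓)  01010(✓)  01101  01110(✓)  10101(✓)  10111(✓)  11100(✓)  11110(✓)  11111(✓)
size-2^1 implicants → -0111  -1110  0-010(✓)  0-110(✓)  00-10(✓)  000-0  0000-  0011-  01-10(✓)  1-111  101-1  111-0  1111-
size-2^2 implicants → 0--10
Unchecked terms (primes): -0111, -1110, 0--10, 000-0, 0000-, 0011-, 01101, 1-111, 101-1, 111-0, 1111-
Minterm coverage:
  m0 ⊆ 000-0,0000-
  m2 ⊆ 0--10,000-0
  m7 ⊆ -0111,0011-
  m10 ⊆ 0--10 [E]
  m13 ⊆ 01101 [E]
  m14 ⊆ -1110,0--10
  m21 ⊆ 101-1 [E]
  m23 ⊆ -0111,1-111,101-1
  m28 ⊆ 111-0 [E]
  m30 ⊆ -1110,111-0,1111-
  m31 ⊆ 1-111,1111-
E = {0--10, 01101, 101-1, 111-0}
Petrick residual → -0111, 000-0, 1-111
Cover = b'cde + a'de' + a'b'c'e' + a'bcd'e + acde + ab'ce + abce'  |cover|=7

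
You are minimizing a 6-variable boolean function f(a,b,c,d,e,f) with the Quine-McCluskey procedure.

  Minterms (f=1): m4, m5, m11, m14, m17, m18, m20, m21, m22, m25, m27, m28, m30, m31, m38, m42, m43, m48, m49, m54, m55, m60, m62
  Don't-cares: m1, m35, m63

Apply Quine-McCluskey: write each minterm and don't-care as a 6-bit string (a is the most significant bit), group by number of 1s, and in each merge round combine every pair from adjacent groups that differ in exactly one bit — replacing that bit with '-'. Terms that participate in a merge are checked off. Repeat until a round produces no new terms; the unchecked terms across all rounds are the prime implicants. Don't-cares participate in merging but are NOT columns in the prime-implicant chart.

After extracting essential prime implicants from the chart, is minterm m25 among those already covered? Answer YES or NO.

Round 0: 000001✓ 000100✓ 000101✓ 001011✓ 001110✓ 010001✓ 010010✓ 010100✓ 010101✓ 010110✓ 011001✓ 011011✓ 011100✓ 011110✓ 011111✓ 100011✓ 100110✓ 101010✓ 101011✓ 110000✓ 110001✓ 110110✓ 110111✓ 111100✓ 111110✓ 111111✓
Round 1: -01011 -10001 -10110✓ -11100✓ -11110✓ -11111✓ 0-0001✓ 0-0100✓ 0-0101✓ 0-1011 0-1110 000-01✓ 00010-✓ 01-001 01-100✓ 01-110✓ 010-01✓ 010-10 0101-0✓ 01010-✓ 011-11 0110-1 0111-0✓ 01111-✓ 1-0110 10-011 10101- 11-110✓ 11-111✓ 11000- 11011-✓ 1111-0✓ 11111-✓
Round 2: -1-110 -111-0 -1111- 0-0-01 0-010- 01-1-0 11-11-
PIs = {-01011, -1-110, -10001, -111-0, -1111-, 0-0-01, 0-010-, 0-1011, 0-1110, 01-001, 01-1-0, 010-10, 011-11, 0110-1, 1-0110, 10-011, 10101-, 11-11-, 11000-}
Coverage chart:
  m4: 0-010- ←essential
  m5: 0-0-01,0-010-
  m11: -01011,0-1011
  m14: 0-1110 ←essential
  m17: -10001,0-0-01,01-001
  m18: 010-10 ←essential
  m20: 0-010-,01-1-0
  m21: 0-0-01,0-010-
  m22: -1-110,01-1-0,010-10
  m25: 01-001,0110-1
  m27: 0-1011,011-11,0110-1
  m28: -111-0,01-1-0
  m30: -1-110,-111-0,-1111-,0-1110,01-1-0
  m31: -1111-,011-11
  m38: 1-0110 ←essential
  m42: 10101- ←essential
  m43: -01011,10-011,10101-
  m48: 11000- ←essential
  m49: -10001,11000-
  m54: -1-110,1-0110,11-11-
  m55: 11-11- ←essential
  m60: -111-0 ←essential
  m62: -1-110,-111-0,-1111-,11-11-
Essential: -111-0, 0-010-, 0-1110, 010-10, 1-0110, 10101-, 11-11-, 11000-

NO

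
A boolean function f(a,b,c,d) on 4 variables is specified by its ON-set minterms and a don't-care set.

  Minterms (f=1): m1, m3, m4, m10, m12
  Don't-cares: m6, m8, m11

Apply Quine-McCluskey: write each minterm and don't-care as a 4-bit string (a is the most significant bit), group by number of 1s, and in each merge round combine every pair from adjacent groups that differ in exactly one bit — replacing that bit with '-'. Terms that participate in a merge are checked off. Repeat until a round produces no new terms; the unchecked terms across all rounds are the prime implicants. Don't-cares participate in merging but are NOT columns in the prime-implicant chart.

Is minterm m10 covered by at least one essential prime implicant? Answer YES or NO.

[col 0] 0001*, 0011*, 0100*, 0110*, 1000*, 1010*, 1011*, 1100*
[col 1] -011, -100, 00-1, 01-0, 1-00, 10-0, 101-
Prime implicants: -011, -100, 00-1, 01-0, 1-00, 10-0, 101-
PI chart (minterm → PIs covering it):
  1 | 00-1  (sole → essential)
  3 | -011,00-1
  4 | -100,01-0
  10 | 10-0,101-
  12 | -100,1-00
Essential prime implicants: 00-1

NO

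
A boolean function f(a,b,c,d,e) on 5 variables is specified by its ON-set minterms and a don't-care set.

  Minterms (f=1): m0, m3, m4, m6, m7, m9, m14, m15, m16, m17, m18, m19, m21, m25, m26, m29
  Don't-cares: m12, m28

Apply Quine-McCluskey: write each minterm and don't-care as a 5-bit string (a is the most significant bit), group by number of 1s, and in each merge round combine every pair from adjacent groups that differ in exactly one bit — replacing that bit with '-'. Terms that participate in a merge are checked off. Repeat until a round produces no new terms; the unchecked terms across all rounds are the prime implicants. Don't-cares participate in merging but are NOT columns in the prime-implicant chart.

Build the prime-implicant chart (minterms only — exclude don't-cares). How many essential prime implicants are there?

Round 0: 00000✓ 00011✓ 00100✓ 00110✓ 00111✓ 01001✓ 01100✓ 01110✓ 01111✓ 10000✓ 10001✓ 10010✓ 10011✓ 10101✓ 11001✓ 11010✓ 11100✓ 11101✓
Round 1: -0000 -0011 -1001 -1100 0-100✓ 0-110✓ 0-111✓ 00-00 00-11 001-0✓ 0011-✓ 011-0✓ 0111-✓ 1-001✓ 1-010 1-101✓ 10-01✓ 100-0✓ 100-1✓ 1000-✓ 1001-✓ 11-01✓ 1110-
Round 2: 0-1-0 0-11- 1--01 100--
PIs = {-0000, -0011, -1001, -1100, 0-1-0, 0-11-, 00-00, 00-11, 1--01, 1-010, 100--, 1110-}
Coverage chart:
  m0: -0000,00-00
  m3: -0011,00-11
  m4: 0-1-0,00-00
  m6: 0-1-0,0-11-
  m7: 0-11-,00-11
  m9: -1001 ←essential
  m14: 0-1-0,0-11-
  m15: 0-11- ←essential
  m16: -0000,100--
  m17: 1--01,100--
  m18: 1-010,100--
  m19: -0011,100--
  m21: 1--01 ←essential
  m25: -1001,1--01
  m26: 1-010 ←essential
  m29: 1--01,1110-
Essential: -1001, 0-11-, 1--01, 1-010

4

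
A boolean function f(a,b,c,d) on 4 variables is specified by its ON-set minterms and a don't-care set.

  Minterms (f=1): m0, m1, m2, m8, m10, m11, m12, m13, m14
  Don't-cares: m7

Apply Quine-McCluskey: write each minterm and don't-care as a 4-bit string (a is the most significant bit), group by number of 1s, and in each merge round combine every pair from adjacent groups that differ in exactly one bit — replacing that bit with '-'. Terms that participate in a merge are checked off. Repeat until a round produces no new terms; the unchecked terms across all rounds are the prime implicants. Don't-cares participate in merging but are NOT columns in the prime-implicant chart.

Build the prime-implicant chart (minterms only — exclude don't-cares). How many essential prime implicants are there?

5

Round 0: 0000✓ 0001✓ 0010✓ 0111 1000✓ 1010✓ 1011✓ 1100✓ 1101✓ 1110✓
Round 1: -000✓ -010✓ 00-0✓ 000- 1-00✓ 1-10✓ 10-0✓ 101- 11-0✓ 110-
Round 2: -0-0 1--0
PIs = {-0-0, 000-, 0111, 1--0, 101-, 110-}
Coverage chart:
  m0: -0-0,000-
  m1: 000- ←essential
  m2: -0-0 ←essential
  m8: -0-0,1--0
  m10: -0-0,1--0,101-
  m11: 101- ←essential
  m12: 1--0,110-
  m13: 110- ←essential
  m14: 1--0 ←essential
Essential: -0-0, 000-, 1--0, 101-, 110-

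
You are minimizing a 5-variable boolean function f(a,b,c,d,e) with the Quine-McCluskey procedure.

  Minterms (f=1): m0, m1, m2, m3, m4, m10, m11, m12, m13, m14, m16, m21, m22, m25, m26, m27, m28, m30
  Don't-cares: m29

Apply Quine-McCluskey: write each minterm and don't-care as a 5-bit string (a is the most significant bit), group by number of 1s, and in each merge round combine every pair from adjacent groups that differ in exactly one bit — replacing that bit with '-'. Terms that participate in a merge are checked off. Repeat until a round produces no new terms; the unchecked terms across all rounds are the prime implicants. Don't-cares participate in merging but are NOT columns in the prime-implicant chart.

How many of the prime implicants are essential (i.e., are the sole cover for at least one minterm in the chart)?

5

[col 0] 00000*, 00001*, 00010*, 00011*, 00100*, 01010*, 01011*, 01100*, 01101*, 01110*, 10000*, 10101*, 10110*, 11001*, 11010*, 11011*, 11100*, 11101*, 11110*
[col 1] -0000, -1010*, -1011*, -1100*, -1101*, -1110*, 0-010*, 0-011*, 0-100, 00-00, 000-0*, 000-1*, 0000-*, 0001-*, 01-10*, 0101-*, 011-0*, 0110-*, 1-101, 1-110, 11-01, 11-10*, 110-1, 1101-*, 111-0*, 1110-*
[col 2] -1-10, -101-, -11-0, -110-, 0-01-, 000--
Prime implicants: -0000, -1-10, -101-, -11-0, -110-, 0-01-, 0-100, 00-00, 000--, 1-101, 1-110, 11-01, 110-1
PI chart (minterm → PIs covering it):
  0 | -0000,00-00,000--
  1 | 000--  (sole → essential)
  2 | 0-01-,000--
  3 | 0-01-,000--
  4 | 0-100,00-00
  10 | -1-10,-101-,0-01-
  11 | -101-,0-01-
  12 | -11-0,-110-,0-100
  13 | -110-  (sole → essential)
  14 | -1-10,-11-0
  16 | -0000  (sole → essential)
  21 | 1-101  (sole → essential)
  22 | 1-110  (sole → essential)
  25 | 11-01,110-1
  26 | -1-10,-101-
  27 | -101-,110-1
  28 | -11-0,-110-
  30 | -1-10,-11-0,1-110
Essential prime implicants: -0000, -110-, 000--, 1-101, 1-110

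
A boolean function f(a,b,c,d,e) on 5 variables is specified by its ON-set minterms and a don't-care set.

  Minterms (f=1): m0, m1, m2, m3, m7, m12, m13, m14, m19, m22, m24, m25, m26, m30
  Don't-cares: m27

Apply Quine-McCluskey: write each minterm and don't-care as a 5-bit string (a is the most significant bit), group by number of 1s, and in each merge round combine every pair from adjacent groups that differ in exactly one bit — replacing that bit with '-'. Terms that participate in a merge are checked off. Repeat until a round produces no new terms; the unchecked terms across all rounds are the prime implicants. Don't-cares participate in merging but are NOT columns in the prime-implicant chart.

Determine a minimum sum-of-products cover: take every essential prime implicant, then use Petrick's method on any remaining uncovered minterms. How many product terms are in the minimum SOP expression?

[col 0] 00000*, 00001*, 00010*, 00011*, 00111*, 01100*, 01101*, 01110*, 10011*, 10110*, 11000*, 11001*, 11010*, 11011*, 11110*
[col 1] -0011, -1110, 00-11, 000-0*, 000-1*, 0000-*, 0001-*, 011-0, 0110-, 1-011, 1-110, 11-10, 110-0*, 110-1*, 1100-*, 1101-*
[col 2] 000--, 110--
Prime implicants: -0011, -1110, 00-11, 000--, 011-0, 0110-, 1-011, 1-110, 11-10, 110--
PI chart (minterm → PIs covering it):
  0 | 000--  (sole → essential)
  1 | 000--  (sole → essential)
  2 | 000--  (sole → essential)
  3 | -0011,00-11,000--
  7 | 00-11  (sole → essential)
  12 | 011-0,0110-
  13 | 0110-  (sole → essential)
  14 | -1110,011-0
  19 | -0011,1-011
  22 | 1-110  (sole → essential)
  24 | 110--  (sole → essential)
  25 | 110--  (sole → essential)
  26 | 11-10,110--
  30 | -1110,1-110,11-10
Essential prime implicants: 00-11, 000--, 0110-, 1-110, 110--
Petrick residual → -0011, -1110
Minimum SOP uses 7 PIs: b'c'de + bcde' + a'b'de + a'b'c' + a'bcd' + acde' + abc'

7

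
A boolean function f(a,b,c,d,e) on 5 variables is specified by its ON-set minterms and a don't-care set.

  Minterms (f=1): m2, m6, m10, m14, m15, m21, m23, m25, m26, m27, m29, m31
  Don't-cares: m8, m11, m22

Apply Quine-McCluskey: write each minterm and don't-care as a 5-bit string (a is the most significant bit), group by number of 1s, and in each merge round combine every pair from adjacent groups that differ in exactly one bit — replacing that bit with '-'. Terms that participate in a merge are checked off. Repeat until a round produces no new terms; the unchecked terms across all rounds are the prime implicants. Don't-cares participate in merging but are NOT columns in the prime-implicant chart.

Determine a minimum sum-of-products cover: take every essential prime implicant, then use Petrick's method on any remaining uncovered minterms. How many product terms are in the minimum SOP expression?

Round 0: 00010✓ 00110✓ 01000✓ 01010✓ 01011✓ 01110✓ 01111✓ 10101✓ 10110✓ 10111✓ 11001✓ 11010✓ 11011✓ 11101✓ 11111✓
Round 1: -0110 -1010✓ -1011✓ -1111✓ 0-010✓ 0-110✓ 00-10✓ 01-10✓ 01-11✓ 010-0 0101-✓ 0111-✓ 1-101✓ 1-111✓ 101-1✓ 1011- 11-01✓ 11-11✓ 110-1✓ 1101-✓ 111-1✓
Round 2: -1-11 -101- 0--10 01-1- 1-1-1 11--1
PIs = {-0110, -1-11, -101-, 0--10, 01-1-, 010-0, 1-1-1, 1011-, 11--1}
Coverage chart:
  m2: 0--10 ←essential
  m6: -0110,0--10
  m10: -101-,0--10,01-1-,010-0
  m14: 0--10,01-1-
  m15: -1-11,01-1-
  m21: 1-1-1 ←essential
  m23: 1-1-1,1011-
  m25: 11--1 ←essential
  m26: -101- ←essential
  m27: -1-11,-101-,11--1
  m29: 1-1-1,11--1
  m31: -1-11,1-1-1,11--1
Essential: -101-, 0--10, 1-1-1, 11--1
Petrick residual → -1-11
Min cover (5 terms): bde + bc'd + a'de' + ace + abe

5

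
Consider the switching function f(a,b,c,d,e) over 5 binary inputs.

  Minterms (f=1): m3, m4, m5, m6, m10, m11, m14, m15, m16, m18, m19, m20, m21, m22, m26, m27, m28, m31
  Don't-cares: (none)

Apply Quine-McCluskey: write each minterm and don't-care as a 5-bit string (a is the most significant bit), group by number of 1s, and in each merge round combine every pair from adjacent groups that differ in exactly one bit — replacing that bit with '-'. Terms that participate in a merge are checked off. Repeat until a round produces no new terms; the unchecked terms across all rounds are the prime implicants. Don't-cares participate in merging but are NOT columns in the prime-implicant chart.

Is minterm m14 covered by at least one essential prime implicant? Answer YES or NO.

NO

Round 0: 00011✓ 00100✓ 00101✓ 00110✓ 01010✓ 01011✓ 01110✓ 01111✓ 10000✓ 10010✓ 10011✓ 10100✓ 10101✓ 10110✓ 11010✓ 11011✓ 11100✓ 11111✓
Round 1: -0011✓ -0100✓ -0101✓ -0110✓ -1010✓ -1011✓ -1111✓ 0-011✓ 0-110 001-0✓ 0010-✓ 01-10✓ 01-11✓ 0101-✓ 0111-✓ 1-010✓ 1-011✓ 1-100 10-00✓ 10-10✓ 100-0✓ 1001-✓ 101-0✓ 1010-✓ 11-11✓ 1101-✓
Round 2: --011 -01-0 -010- -1-11 -101- 01-1- 1-01- 10--0
PIs = {--011, -01-0, -010-, -1-11, -101-, 0-110, 01-1-, 1-01-, 1-100, 10--0}
Coverage chart:
  m3: --011 ←essential
  m4: -01-0,-010-
  m5: -010- ←essential
  m6: -01-0,0-110
  m10: -101-,01-1-
  m11: --011,-1-11,-101-,01-1-
  m14: 0-110,01-1-
  m15: -1-11,01-1-
  m16: 10--0 ←essential
  m18: 1-01-,10--0
  m19: --011,1-01-
  m20: -01-0,-010-,1-100,10--0
  m21: -010- ←essential
  m22: -01-0,10--0
  m26: -101-,1-01-
  m27: --011,-1-11,-101-,1-01-
  m28: 1-100 ←essential
  m31: -1-11 ←essential
Essential: --011, -010-, -1-11, 1-100, 10--0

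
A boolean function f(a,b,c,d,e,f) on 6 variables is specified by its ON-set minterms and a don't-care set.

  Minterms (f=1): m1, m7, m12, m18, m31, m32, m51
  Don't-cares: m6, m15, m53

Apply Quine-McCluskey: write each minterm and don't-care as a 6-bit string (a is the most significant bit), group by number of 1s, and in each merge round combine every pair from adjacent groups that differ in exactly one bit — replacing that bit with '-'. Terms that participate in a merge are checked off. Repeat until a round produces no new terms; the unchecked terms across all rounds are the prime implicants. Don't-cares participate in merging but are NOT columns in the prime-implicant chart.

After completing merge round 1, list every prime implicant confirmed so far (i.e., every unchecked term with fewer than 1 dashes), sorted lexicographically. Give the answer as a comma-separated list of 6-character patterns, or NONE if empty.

000001, 001100, 010010, 100000, 110011, 110101

size-2^0 implicants → 000001  000110(✓)  000111(✓)  001100  001111(✓)  010010  011111(✓)  100000  110011  110101
size-2^1 implicants → 0-1111  00-111  00011-
Unchecked terms (primes): 0-1111, 00-111, 000001, 00011-, 001100, 010010, 100000, 110011, 110101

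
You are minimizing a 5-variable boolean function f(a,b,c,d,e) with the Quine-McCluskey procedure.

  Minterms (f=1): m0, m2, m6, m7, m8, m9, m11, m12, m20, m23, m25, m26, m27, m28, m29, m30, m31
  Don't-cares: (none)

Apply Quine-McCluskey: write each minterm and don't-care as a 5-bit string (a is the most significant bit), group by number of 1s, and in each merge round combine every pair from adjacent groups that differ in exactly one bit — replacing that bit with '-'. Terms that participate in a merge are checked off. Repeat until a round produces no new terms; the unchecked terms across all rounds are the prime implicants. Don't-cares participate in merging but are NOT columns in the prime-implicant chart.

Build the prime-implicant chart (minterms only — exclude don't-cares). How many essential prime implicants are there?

Round 0: 00000✓ 00010✓ 00110✓ 00111✓ 01000✓ 01001✓ 01011✓ 01100✓ 10100✓ 10111✓ 11001✓ 11010✓ 11011✓ 11100✓ 11101✓ 11110✓ 11111✓
Round 1: -0111 -1001✓ -1011✓ -1100 0-000 00-10 000-0 0011- 01-00 010-1✓ 0100- 1-100 1-111 11-01✓ 11-10✓ 11-11✓ 110-1✓ 1101-✓ 111-0✓ 111-1✓ 1110-✓ 1111-✓
Round 2: -10-1 11--1 11-1- 111--
PIs = {-0111, -10-1, -1100, 0-000, 00-10, 000-0, 0011-, 01-00, 0100-, 1-100, 1-111, 11--1, 11-1-, 111--}
Coverage chart:
  m0: 0-000,000-0
  m2: 00-10,000-0
  m6: 00-10,0011-
  m7: -0111,0011-
  m8: 0-000,01-00,0100-
  m9: -10-1,0100-
  m11: -10-1 ←essential
  m12: -1100,01-00
  m20: 1-100 ←essential
  m23: -0111,1-111
  m25: -10-1,11--1
  m26: 11-1- ←essential
  m27: -10-1,11--1,11-1-
  m28: -1100,1-100,111--
  m29: 11--1,111--
  m30: 11-1-,111--
  m31: 1-111,11--1,11-1-,111--
Essential: -10-1, 1-100, 11-1-

3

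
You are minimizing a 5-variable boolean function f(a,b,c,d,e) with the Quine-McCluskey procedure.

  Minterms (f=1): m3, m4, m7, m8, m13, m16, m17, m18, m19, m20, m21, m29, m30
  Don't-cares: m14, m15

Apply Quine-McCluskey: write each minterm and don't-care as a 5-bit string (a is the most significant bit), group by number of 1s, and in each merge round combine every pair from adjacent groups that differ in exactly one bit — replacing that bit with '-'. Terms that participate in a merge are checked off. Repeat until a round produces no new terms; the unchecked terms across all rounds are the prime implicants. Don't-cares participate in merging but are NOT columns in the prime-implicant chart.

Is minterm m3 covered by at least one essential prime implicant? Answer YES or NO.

size-2^0 implicants → 00011(✓)  00100(✓)  00111(✓)  01000  01101(✓)  01110(✓)  01111(✓)  10000(✓)  10001(✓)  10010(✓)  10011(✓)  10100(✓)  10101(✓)  11101(✓)  11110(✓)
size-2^1 implicants → -0011  -0100  -1101  -1110  0-111  00-11  011-1  0111-  1-101  10-00(✓)  10-01(✓)  100-0(✓)  100-1(✓)  1000-(✓)  1001-(✓)  1010-(✓)
size-2^2 implicants → 10-0-  100--
Unchecked terms (primes): -0011, -0100, -1101, -1110, 0-111, 00-11, 01000, 011-1, 0111-, 1-101, 10-0-, 100--
Minterm coverage:
  m3 ⊆ -0011,00-11
  m4 ⊆ -0100 [E]
  m7 ⊆ 0-111,00-11
  m8 ⊆ 01000 [E]
  m13 ⊆ -1101,011-1
  m16 ⊆ 10-0-,100--
  m17 ⊆ 10-0-,100--
  m18 ⊆ 100-- [E]
  m19 ⊆ -0011,100--
  m20 ⊆ -0100,10-0-
  m21 ⊆ 1-101,10-0-
  m29 ⊆ -1101,1-101
  m30 ⊆ -1110 [E]
E = {-0100, -1110, 01000, 100--}

NO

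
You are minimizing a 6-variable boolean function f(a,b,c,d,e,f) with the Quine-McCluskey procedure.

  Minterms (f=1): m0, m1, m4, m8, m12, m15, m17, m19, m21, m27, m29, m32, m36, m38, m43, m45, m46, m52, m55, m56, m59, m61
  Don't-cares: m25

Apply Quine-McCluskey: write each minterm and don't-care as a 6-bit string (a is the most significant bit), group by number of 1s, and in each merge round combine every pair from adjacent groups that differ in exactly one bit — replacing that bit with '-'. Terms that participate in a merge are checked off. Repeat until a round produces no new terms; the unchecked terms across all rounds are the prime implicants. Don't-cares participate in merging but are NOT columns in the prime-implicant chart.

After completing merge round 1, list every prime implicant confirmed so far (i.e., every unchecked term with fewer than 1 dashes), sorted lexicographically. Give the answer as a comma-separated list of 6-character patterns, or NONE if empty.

001111, 110111, 111000

size-2^0 implicants → 000000(✓)  000001(✓)  000100(✓)  001000(✓)  001100(✓)  001111  010001(✓)  010011(✓)  010101(✓)  011001(✓)  011011(✓)  011101(✓)  100000(✓)  100100(✓)  100110(✓)  101011(✓)  101101(✓)  101110(✓)  110100(✓)  110111  111000  111011(✓)  111101(✓)
size-2^1 implicants → -00000(✓)  -00100(✓)  -11011  -11101  0-0001  00-000(✓)  00-100(✓)  000-00(✓)  00000-  001-00(✓)  01-001(✓)  01-011(✓)  01-101(✓)  010-01(✓)  0100-1(✓)  011-01(✓)  0110-1(✓)  1-0100  1-1011  1-1101  10-110  100-00(✓)  1001-0
size-2^2 implicants → -00-00  00--00  01--01  01-0-1
Unchecked terms (primes): -00-00, -11011, -11101, 0-0001, 00--00, 00000-, 001111, 01--01, 01-0-1, 1-0100, 1-1011, 1-1101, 10-110, 1001-0, 110111, 111000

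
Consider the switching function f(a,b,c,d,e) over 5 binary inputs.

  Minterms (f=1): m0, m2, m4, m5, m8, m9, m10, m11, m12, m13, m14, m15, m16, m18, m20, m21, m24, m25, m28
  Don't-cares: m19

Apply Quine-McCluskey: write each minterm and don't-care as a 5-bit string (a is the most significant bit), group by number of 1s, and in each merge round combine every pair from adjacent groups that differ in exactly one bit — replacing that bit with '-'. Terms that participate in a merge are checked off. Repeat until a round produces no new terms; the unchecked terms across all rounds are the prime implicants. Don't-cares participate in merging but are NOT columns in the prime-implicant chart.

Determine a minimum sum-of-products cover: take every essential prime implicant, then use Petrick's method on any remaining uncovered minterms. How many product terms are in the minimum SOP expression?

size-2^0 implicants → 00000(✓)  00010(✓)  00100(✓)  00101(✓)  01000(✓)  01001(✓)  01010(✓)  01011(✓)  01100(✓)  01101(✓)  01110(✓)  01111(✓)  10000(✓)  10010(✓)  10011(✓)  10100(✓)  10101(✓)  11000(✓)  11001(✓)  11100(✓)
size-2^1 implicants → -0000(✓)  -0010(✓)  -0100(✓)  -0101(✓)  -1000(✓)  -1001(✓)  -1100(✓)  0-000(✓)  0-010(✓)  0-100(✓)  0-101(✓)  00-00(✓)  000-0(✓)  0010-(✓)  01-00(✓)  01-01(✓)  01-10(✓)  01-11(✓)  010-0(✓)  010-1(✓)  0100-(✓)  0101-(✓)  011-0(✓)  011-1(✓)  0110-(✓)  0111-(✓)  1-000(✓)  1-100(✓)  10-00(✓)  100-0(✓)  1001-  1010-(✓)  11-00(✓)  1100-(✓)
size-2^2 implicants → --000(✓)  --100(✓)  -0-00(✓)  -00-0  -010-  -1-00(✓)  -100-  0--00(✓)  0-0-0  0-10-  01--0(✓)  01--1(✓)  01-0-(✓)  01-1-(✓)  010--(✓)  011--(✓)  1--00(✓)
size-2^3 implicants → ---00  01---
Unchecked terms (primes): ---00, -00-0, -010-, -100-, 0-0-0, 0-10-, 01---, 1001-
Minterm coverage:
  m0 ⊆ ---00,-00-0,0-0-0
  m2 ⊆ -00-0,0-0-0
  m4 ⊆ ---00,-010-,0-10-
  m5 ⊆ -010-,0-10-
  m8 ⊆ ---00,-100-,0-0-0,01---
  m9 ⊆ -100-,01---
  m10 ⊆ 0-0-0,01---
  m11 ⊆ 01--- [E]
  m12 ⊆ ---00,0-10-,01---
  m13 ⊆ 0-10-,01---
  m14 ⊆ 01--- [E]
  m15 ⊆ 01--- [E]
  m16 ⊆ ---00,-00-0
  m18 ⊆ -00-0,1001-
  m20 ⊆ ---00,-010-
  m21 ⊆ -010- [E]
  m24 ⊆ ---00,-100-
  m25 ⊆ -100- [E]
  m28 ⊆ ---00 [E]
E = {---00, -010-, -100-, 01---}
Petrick residual → -00-0
Cover = d'e' + b'c'e' + b'cd' + bc'd' + a'b  |cover|=5

5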